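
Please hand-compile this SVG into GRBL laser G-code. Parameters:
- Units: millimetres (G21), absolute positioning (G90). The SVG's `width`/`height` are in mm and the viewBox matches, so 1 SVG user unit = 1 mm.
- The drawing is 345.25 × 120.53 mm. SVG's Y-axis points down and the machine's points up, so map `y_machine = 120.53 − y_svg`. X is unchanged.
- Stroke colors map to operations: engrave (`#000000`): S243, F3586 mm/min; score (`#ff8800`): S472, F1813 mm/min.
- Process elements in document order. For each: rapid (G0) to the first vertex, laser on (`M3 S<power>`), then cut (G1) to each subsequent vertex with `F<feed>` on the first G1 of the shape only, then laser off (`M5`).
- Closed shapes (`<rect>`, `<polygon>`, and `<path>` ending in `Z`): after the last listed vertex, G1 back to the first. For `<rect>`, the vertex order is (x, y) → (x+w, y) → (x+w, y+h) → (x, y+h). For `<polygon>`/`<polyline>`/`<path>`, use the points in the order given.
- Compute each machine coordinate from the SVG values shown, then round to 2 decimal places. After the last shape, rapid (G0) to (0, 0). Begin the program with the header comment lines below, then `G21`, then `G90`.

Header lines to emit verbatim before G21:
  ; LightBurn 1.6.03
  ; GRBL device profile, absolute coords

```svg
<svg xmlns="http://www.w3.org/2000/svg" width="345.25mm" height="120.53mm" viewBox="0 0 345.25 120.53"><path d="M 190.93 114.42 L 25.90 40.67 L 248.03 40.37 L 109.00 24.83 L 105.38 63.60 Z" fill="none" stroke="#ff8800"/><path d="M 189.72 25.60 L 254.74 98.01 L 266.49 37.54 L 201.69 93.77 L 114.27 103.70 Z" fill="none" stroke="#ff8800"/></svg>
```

; LightBurn 1.6.03
; GRBL device profile, absolute coords
G21
G90
G0 X190.93 Y6.11
M3 S472
G1 X25.90 Y79.86 F1813
G1 X248.03 Y80.16
G1 X109.00 Y95.70
G1 X105.38 Y56.93
G1 X190.93 Y6.11
M5
G0 X189.72 Y94.93
M3 S472
G1 X254.74 Y22.52 F1813
G1 X266.49 Y82.99
G1 X201.69 Y26.76
G1 X114.27 Y16.83
G1 X189.72 Y94.93
M5
G0 X0.00 Y0.00

1 u = 1 mm; y_m = 120.53 − y.

[1] `<path>` closed polygon, #ff8800→score S472 F1813: (190.93,6.11) → (25.90,79.86) → (248.03,80.16) → (109.00,95.70) → (105.38,56.93) → (190.93,6.11) (closed)

[2] `<path>` closed polygon, #ff8800→score S472 F1813: (189.72,94.93) → (254.74,22.52) → (266.49,82.99) → (201.69,26.76) → (114.27,16.83) → (189.72,94.93) (closed)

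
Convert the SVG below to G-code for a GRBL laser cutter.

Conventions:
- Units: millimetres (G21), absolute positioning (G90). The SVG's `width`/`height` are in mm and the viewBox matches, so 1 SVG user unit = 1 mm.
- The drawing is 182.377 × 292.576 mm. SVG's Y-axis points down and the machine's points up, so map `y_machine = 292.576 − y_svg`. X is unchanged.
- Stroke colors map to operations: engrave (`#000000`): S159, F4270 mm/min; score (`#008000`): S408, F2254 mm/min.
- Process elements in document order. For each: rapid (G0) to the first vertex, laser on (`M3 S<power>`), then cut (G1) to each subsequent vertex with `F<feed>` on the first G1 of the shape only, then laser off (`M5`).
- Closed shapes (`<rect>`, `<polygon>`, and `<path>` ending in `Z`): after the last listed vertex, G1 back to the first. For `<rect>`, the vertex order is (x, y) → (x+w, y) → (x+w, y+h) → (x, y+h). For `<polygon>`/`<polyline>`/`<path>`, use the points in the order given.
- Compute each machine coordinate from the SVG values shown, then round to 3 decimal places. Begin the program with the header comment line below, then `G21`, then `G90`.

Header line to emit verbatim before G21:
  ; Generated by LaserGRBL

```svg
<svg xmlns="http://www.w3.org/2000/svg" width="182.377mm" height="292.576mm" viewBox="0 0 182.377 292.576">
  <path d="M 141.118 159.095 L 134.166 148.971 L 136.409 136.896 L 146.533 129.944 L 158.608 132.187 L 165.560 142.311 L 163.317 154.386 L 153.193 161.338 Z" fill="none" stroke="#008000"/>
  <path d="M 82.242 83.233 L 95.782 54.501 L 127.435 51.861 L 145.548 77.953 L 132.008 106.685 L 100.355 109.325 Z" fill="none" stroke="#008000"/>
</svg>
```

Since the viewBox matches the mm dimensions, user units are millimetres directly. The only transform is the Y-flip y_m = 292.576 − y_svg.

Shape 1 is a regular polygon drawn with `<path>`. Its stroke #008000 means score at S408, F2254. After flipping Y the toolpath is (141.118,133.481) → (134.166,143.605) → (136.409,155.680) → (146.533,162.632) → (158.608,160.389) → (165.560,150.265) → (163.317,138.190) → (153.193,131.238) → (141.118,133.481), returning to the start.

Shape 2 is a regular polygon drawn with `<path>`. Its stroke #008000 means score at S408, F2254. After flipping Y the toolpath is (82.242,209.343) → (95.782,238.075) → (127.435,240.715) → (145.548,214.623) → (132.008,185.891) → (100.355,183.251) → (82.242,209.343), returning to the start.

; Generated by LaserGRBL
G21
G90
G0 X141.118 Y133.481
M3 S408
G1 X134.166 Y143.605 F2254
G1 X136.409 Y155.680
G1 X146.533 Y162.632
G1 X158.608 Y160.389
G1 X165.560 Y150.265
G1 X163.317 Y138.190
G1 X153.193 Y131.238
G1 X141.118 Y133.481
M5
G0 X82.242 Y209.343
M3 S408
G1 X95.782 Y238.075 F2254
G1 X127.435 Y240.715
G1 X145.548 Y214.623
G1 X132.008 Y185.891
G1 X100.355 Y183.251
G1 X82.242 Y209.343
M5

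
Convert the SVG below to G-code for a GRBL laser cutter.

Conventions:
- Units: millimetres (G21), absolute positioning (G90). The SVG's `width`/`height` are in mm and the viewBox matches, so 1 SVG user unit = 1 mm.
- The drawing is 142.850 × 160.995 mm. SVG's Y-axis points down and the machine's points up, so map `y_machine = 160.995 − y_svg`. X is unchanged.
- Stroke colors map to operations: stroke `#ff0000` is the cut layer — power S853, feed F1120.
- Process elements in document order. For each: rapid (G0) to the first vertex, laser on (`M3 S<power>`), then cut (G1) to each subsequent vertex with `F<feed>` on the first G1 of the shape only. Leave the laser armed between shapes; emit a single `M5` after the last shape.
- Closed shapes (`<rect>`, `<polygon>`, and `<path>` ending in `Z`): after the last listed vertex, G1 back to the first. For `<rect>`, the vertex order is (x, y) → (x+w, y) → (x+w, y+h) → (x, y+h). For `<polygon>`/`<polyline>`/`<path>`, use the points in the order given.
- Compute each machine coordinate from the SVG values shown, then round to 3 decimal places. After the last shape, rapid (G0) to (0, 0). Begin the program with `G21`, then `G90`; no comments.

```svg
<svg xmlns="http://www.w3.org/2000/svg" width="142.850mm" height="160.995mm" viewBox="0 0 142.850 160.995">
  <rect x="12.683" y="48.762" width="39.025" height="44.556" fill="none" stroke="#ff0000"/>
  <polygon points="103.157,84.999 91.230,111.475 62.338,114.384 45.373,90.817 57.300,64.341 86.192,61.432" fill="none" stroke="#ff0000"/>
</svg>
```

1 u = 1 mm; y_m = 160.995 − y.

[1] `<rect>` rectangle, #ff0000→cut S853 F1120: (12.683,112.233) → (51.708,112.233) → (51.708,67.677) → (12.683,67.677) → (12.683,112.233) (closed)

[2] `<polygon>` regular polygon, #ff0000→cut S853 F1120: (103.157,75.996) → (91.230,49.520) → (62.338,46.611) → (45.373,70.178) → (57.300,96.654) → (86.192,99.563) → (103.157,75.996) (closed)

G21
G90
G0 X12.683 Y112.233
M3 S853
G1 X51.708 Y112.233 F1120
G1 X51.708 Y67.677
G1 X12.683 Y67.677
G1 X12.683 Y112.233
G0 X103.157 Y75.996
M3 S853
G1 X91.230 Y49.520 F1120
G1 X62.338 Y46.611
G1 X45.373 Y70.178
G1 X57.300 Y96.654
G1 X86.192 Y99.563
G1 X103.157 Y75.996
M5
G0 X0.000 Y0.000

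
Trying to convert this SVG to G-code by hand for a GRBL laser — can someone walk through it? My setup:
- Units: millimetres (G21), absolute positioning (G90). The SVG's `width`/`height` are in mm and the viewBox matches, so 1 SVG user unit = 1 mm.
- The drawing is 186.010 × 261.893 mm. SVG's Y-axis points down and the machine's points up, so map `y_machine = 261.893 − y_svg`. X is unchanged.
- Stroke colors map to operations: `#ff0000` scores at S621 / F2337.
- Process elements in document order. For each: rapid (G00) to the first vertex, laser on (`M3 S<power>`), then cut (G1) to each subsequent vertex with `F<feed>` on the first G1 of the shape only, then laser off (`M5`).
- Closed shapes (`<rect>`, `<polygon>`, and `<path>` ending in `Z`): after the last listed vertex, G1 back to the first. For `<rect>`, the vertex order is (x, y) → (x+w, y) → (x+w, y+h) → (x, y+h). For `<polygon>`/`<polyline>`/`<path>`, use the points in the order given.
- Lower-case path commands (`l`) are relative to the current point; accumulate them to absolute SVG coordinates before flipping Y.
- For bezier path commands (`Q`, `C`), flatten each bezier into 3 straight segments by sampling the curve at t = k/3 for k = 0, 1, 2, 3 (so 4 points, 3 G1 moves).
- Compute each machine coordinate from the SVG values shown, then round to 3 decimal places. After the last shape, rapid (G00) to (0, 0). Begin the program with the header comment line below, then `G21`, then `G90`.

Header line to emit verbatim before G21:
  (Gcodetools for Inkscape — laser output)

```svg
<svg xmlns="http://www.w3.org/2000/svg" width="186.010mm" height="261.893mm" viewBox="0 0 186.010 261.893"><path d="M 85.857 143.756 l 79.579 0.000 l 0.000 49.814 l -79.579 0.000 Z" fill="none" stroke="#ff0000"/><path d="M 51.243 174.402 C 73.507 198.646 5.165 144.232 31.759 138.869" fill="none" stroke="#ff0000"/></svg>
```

(Gcodetools for Inkscape — laser output)
G21
G90
G00 X85.857 Y118.137
M3 S621
G1 X165.436 Y118.137 F2337
G1 X165.436 Y68.323
G1 X85.857 Y68.323
G1 X85.857 Y118.137
M5
G00 X51.243 Y87.491
M3 S621
G1 X50.177 Y84.736 F2337
G1 X29.938 Y106.041
G1 X31.759 Y123.024
M5
G00 X0.000 Y0.000

Since the viewBox matches the mm dimensions, user units are millimetres directly. The only transform is the Y-flip y_m = 261.893 − y_svg.

Shape 1 is a rectangle drawn with `<path>`. Its stroke #ff0000 means score at S621, F2337. After flipping Y the toolpath is (85.857,118.137) → (165.436,118.137) → (165.436,68.323) → (85.857,68.323) → (85.857,118.137), returning to the start.

Shape 2 is a cubic bezier drawn with `<path>`. Its stroke #ff0000 means score at S621, F2337. After flipping Y the toolpath is (51.243,87.491) → (50.177,84.736) → (29.938,106.041) → (31.759,123.024).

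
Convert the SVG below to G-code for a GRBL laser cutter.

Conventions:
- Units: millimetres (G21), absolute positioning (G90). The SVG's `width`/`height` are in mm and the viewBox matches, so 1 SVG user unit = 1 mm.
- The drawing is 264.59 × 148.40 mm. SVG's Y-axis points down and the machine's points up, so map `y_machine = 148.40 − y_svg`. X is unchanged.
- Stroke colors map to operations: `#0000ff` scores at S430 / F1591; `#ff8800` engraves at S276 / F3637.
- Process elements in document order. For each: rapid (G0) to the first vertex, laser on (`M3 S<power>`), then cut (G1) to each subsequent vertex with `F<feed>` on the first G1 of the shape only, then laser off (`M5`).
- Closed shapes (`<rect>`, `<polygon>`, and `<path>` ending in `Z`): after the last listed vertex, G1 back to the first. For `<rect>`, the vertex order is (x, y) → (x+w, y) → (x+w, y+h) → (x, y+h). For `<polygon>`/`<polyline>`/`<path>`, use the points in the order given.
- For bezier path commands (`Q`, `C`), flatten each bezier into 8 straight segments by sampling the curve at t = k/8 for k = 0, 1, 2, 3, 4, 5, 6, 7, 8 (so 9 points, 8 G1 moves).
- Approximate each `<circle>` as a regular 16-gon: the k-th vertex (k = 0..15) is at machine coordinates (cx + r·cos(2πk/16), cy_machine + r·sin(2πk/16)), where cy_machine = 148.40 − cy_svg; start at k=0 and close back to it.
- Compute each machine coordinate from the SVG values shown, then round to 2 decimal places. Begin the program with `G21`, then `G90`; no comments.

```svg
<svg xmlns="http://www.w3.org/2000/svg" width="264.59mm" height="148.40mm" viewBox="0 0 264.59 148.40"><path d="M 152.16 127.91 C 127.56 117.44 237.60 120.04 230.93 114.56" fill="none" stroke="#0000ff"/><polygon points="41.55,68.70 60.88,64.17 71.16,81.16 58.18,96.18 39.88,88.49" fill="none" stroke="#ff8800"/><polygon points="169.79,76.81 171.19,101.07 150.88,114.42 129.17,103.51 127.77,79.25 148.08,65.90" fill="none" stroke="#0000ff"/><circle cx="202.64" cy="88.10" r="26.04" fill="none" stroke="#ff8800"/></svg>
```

Since the viewBox matches the mm dimensions, user units are millimetres directly. The only transform is the Y-flip y_m = 148.40 − y_svg.

Shape 1 is a cubic bezier drawn with `<path>`. Its stroke #0000ff means score at S430, F1591. After flipping Y the toolpath is (152.16,20.49) → (148.76,23.84) → (155.03,26.22) → (168.03,27.87) → (184.82,29.04) → (202.45,29.97) → (217.98,30.91) → (228.45,32.12) → (230.93,33.84).

Shape 2 is a regular polygon drawn with `<polygon>`. Its stroke #ff8800 means engrave at S276, F3637. After flipping Y the toolpath is (41.55,79.70) → (60.88,84.23) → (71.16,67.24) → (58.18,52.22) → (39.88,59.91) → (41.55,79.70), returning to the start.

Shape 3 is a regular polygon drawn with `<polygon>`. Its stroke #0000ff means score at S430, F1591. After flipping Y the toolpath is (169.79,71.59) → (171.19,47.33) → (150.88,33.98) → (129.17,44.89) → (127.77,69.15) → (148.08,82.50) → (169.79,71.59), returning to the start.

Shape 4 is a circle drawn with `<circle>`. Its stroke #ff8800 means engrave at S276, F3637. After flipping Y the toolpath is (228.68,60.30) → (226.70,70.27) → (221.05,78.71) → (212.61,84.36) → (202.64,86.34) → (192.67,84.36) → (184.23,78.71) → (178.58,70.27) → (176.60,60.30) → (178.58,50.33) → (184.23,41.89) → (192.67,36.24) → (202.64,34.26) → (212.61,36.24) → (221.05,41.89) → (226.70,50.33) → (228.68,60.30), returning to the start.

G21
G90
G0 X152.16 Y20.49
M3 S430
G1 X148.76 Y23.84 F1591
G1 X155.03 Y26.22
G1 X168.03 Y27.87
G1 X184.82 Y29.04
G1 X202.45 Y29.97
G1 X217.98 Y30.91
G1 X228.45 Y32.12
G1 X230.93 Y33.84
M5
G0 X41.55 Y79.70
M3 S276
G1 X60.88 Y84.23 F3637
G1 X71.16 Y67.24
G1 X58.18 Y52.22
G1 X39.88 Y59.91
G1 X41.55 Y79.70
M5
G0 X169.79 Y71.59
M3 S430
G1 X171.19 Y47.33 F1591
G1 X150.88 Y33.98
G1 X129.17 Y44.89
G1 X127.77 Y69.15
G1 X148.08 Y82.50
G1 X169.79 Y71.59
M5
G0 X228.68 Y60.30
M3 S276
G1 X226.70 Y70.27 F3637
G1 X221.05 Y78.71
G1 X212.61 Y84.36
G1 X202.64 Y86.34
G1 X192.67 Y84.36
G1 X184.23 Y78.71
G1 X178.58 Y70.27
G1 X176.60 Y60.30
G1 X178.58 Y50.33
G1 X184.23 Y41.89
G1 X192.67 Y36.24
G1 X202.64 Y34.26
G1 X212.61 Y36.24
G1 X221.05 Y41.89
G1 X226.70 Y50.33
G1 X228.68 Y60.30
M5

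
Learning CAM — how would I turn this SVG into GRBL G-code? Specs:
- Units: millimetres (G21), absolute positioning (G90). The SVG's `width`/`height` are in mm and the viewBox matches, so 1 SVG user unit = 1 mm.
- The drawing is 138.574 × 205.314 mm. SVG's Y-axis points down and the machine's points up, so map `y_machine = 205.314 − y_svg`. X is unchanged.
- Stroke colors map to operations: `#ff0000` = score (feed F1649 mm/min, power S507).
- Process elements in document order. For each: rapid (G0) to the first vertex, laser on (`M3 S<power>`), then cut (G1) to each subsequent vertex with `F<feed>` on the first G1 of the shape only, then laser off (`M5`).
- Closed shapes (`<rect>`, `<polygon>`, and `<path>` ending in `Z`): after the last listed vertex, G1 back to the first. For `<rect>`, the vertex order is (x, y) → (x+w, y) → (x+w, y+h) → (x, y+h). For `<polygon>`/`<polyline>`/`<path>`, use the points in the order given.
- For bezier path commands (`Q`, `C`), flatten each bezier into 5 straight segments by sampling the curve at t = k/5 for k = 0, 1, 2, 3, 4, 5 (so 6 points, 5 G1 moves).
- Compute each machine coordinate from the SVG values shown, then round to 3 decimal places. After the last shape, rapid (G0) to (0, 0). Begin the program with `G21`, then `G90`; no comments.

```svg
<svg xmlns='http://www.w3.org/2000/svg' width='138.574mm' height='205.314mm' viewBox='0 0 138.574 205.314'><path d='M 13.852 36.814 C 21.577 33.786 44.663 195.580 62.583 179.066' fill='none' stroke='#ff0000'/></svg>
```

G21
G90
G0 X13.852 Y168.500
M3 S507
G1 X20.166 Y153.283 F1649
G1 X29.182 Y114.979
G1 X39.913 Y70.059
G1 X51.375 Y34.992
G1 X62.583 Y26.248
M5
G0 X0.000 Y0.000

viewBox `0 0 138.574 205.314` with mm width/height → 1 unit = 1 mm. Flip: y_m = 205.314 − y_svg.

**Shape 1** — `<path>` cubic bezier, stroke `#ff0000` → score (S507, F1649). Control points (SVG): P0=(13.852,36.814), P1=(21.577,33.786), P2=(44.663,195.580), P3=(62.583,179.066); sampled at t=k/5. Machine vertices: (13.852,168.500) → (20.166,153.283) → (29.182,114.979) → (39.913,70.059) → (51.375,34.992) → (62.583,26.248). Open path.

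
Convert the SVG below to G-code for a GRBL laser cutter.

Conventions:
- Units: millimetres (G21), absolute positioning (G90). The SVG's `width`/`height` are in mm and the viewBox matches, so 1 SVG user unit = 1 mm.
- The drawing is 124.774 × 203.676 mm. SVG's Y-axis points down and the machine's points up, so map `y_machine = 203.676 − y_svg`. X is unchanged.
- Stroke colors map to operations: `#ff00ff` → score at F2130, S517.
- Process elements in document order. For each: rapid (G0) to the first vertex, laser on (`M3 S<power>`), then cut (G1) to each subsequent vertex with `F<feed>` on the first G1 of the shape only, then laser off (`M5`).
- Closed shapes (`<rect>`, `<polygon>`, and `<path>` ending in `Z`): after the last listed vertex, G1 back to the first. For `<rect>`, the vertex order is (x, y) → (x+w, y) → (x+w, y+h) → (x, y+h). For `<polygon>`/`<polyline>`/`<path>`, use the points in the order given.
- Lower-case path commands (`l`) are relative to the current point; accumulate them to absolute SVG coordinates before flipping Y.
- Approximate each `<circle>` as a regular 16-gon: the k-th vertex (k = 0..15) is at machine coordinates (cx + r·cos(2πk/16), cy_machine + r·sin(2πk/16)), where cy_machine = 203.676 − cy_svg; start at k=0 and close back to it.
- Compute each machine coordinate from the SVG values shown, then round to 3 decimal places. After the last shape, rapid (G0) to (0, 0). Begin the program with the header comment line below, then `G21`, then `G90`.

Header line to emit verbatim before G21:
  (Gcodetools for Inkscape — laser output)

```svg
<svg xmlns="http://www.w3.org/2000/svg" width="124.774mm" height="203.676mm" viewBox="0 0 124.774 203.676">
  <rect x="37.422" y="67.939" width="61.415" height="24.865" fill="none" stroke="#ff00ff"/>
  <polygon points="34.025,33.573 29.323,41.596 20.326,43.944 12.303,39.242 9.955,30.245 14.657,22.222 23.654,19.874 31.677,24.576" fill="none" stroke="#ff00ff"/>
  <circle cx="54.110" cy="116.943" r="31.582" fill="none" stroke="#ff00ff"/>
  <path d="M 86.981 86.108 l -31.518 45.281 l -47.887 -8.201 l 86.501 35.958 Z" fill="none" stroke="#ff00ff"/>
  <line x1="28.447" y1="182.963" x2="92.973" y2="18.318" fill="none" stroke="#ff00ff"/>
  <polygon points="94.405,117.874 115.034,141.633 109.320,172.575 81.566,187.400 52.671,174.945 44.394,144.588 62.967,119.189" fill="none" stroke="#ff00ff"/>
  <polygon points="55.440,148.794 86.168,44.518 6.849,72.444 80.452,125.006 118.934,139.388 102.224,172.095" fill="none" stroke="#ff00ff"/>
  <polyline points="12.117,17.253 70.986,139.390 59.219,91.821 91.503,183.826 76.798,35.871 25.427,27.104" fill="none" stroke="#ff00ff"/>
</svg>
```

viewBox `0 0 124.774 203.676` with mm width/height → 1 unit = 1 mm. Flip: y_m = 203.676 − y_svg.

**Shape 1** — `<rect>` rectangle, stroke `#ff00ff` → score (S517, F2130). Machine vertices: (37.422,135.737) → (98.837,135.737) → (98.837,110.872) → (37.422,110.872) → (37.422,135.737). Closed: final G1 returns to the first vertex.

**Shape 2** — `<polygon>` regular polygon, stroke `#ff00ff` → score (S517, F2130). Machine vertices: (34.025,170.103) → (29.323,162.080) → (20.326,159.732) → (12.303,164.434) → (9.955,173.431) → (14.657,181.454) → (23.654,183.802) → (31.677,179.100) → (34.025,170.103). Closed: final G1 returns to the first vertex.

**Shape 3** — `<circle>` circle, stroke `#ff00ff` → score (S517, F2130). Machine vertices: (85.692,86.733) → (83.288,98.819) → (76.442,109.065) → (66.196,115.911) → (54.110,118.315) → (42.024,115.911) → (31.778,109.065) → (24.932,98.819) → (22.528,86.733) → (24.932,74.647) → (31.778,64.401) → (42.024,57.555) → (54.110,55.151) → (66.196,57.555) → (76.442,64.401) → (83.288,74.647) → (85.692,86.733). Closed: final G1 returns to the first vertex.

**Shape 4** — `<path>` closed polygon, stroke `#ff00ff` → score (S517, F2130). Machine vertices: (86.981,117.568) → (55.463,72.287) → (7.576,80.488) → (94.077,44.530) → (86.981,117.568). Closed: final G1 returns to the first vertex.

**Shape 5** — `<line>` line segment, stroke `#ff00ff` → score (S517, F2130). Machine vertices: (28.447,20.713) → (92.973,185.358). Open path.

**Shape 6** — `<polygon>` regular polygon, stroke `#ff00ff` → score (S517, F2130). Machine vertices: (94.405,85.802) → (115.034,62.043) → (109.320,31.101) → (81.566,16.276) → (52.671,28.731) → (44.394,59.088) → (62.967,84.487) → (94.405,85.802). Closed: final G1 returns to the first vertex.

**Shape 7** — `<polygon>` closed polygon, stroke `#ff00ff` → score (S517, F2130). Machine vertices: (55.440,54.882) → (86.168,159.158) → (6.849,131.232) → (80.452,78.670) → (118.934,64.288) → (102.224,31.581) → (55.440,54.882). Closed: final G1 returns to the first vertex.

**Shape 8** — `<polyline>` open polyline, stroke `#ff00ff` → score (S517, F2130). Machine vertices: (12.117,186.423) → (70.986,64.286) → (59.219,111.855) → (91.503,19.850) → (76.798,167.805) → (25.427,176.572). Open path.

(Gcodetools for Inkscape — laser output)
G21
G90
G0 X37.422 Y135.737
M3 S517
G1 X98.837 Y135.737 F2130
G1 X98.837 Y110.872
G1 X37.422 Y110.872
G1 X37.422 Y135.737
M5
G0 X34.025 Y170.103
M3 S517
G1 X29.323 Y162.080 F2130
G1 X20.326 Y159.732
G1 X12.303 Y164.434
G1 X9.955 Y173.431
G1 X14.657 Y181.454
G1 X23.654 Y183.802
G1 X31.677 Y179.100
G1 X34.025 Y170.103
M5
G0 X85.692 Y86.733
M3 S517
G1 X83.288 Y98.819 F2130
G1 X76.442 Y109.065
G1 X66.196 Y115.911
G1 X54.110 Y118.315
G1 X42.024 Y115.911
G1 X31.778 Y109.065
G1 X24.932 Y98.819
G1 X22.528 Y86.733
G1 X24.932 Y74.647
G1 X31.778 Y64.401
G1 X42.024 Y57.555
G1 X54.110 Y55.151
G1 X66.196 Y57.555
G1 X76.442 Y64.401
G1 X83.288 Y74.647
G1 X85.692 Y86.733
M5
G0 X86.981 Y117.568
M3 S517
G1 X55.463 Y72.287 F2130
G1 X7.576 Y80.488
G1 X94.077 Y44.530
G1 X86.981 Y117.568
M5
G0 X28.447 Y20.713
M3 S517
G1 X92.973 Y185.358 F2130
M5
G0 X94.405 Y85.802
M3 S517
G1 X115.034 Y62.043 F2130
G1 X109.320 Y31.101
G1 X81.566 Y16.276
G1 X52.671 Y28.731
G1 X44.394 Y59.088
G1 X62.967 Y84.487
G1 X94.405 Y85.802
M5
G0 X55.440 Y54.882
M3 S517
G1 X86.168 Y159.158 F2130
G1 X6.849 Y131.232
G1 X80.452 Y78.670
G1 X118.934 Y64.288
G1 X102.224 Y31.581
G1 X55.440 Y54.882
M5
G0 X12.117 Y186.423
M3 S517
G1 X70.986 Y64.286 F2130
G1 X59.219 Y111.855
G1 X91.503 Y19.850
G1 X76.798 Y167.805
G1 X25.427 Y176.572
M5
G0 X0.000 Y0.000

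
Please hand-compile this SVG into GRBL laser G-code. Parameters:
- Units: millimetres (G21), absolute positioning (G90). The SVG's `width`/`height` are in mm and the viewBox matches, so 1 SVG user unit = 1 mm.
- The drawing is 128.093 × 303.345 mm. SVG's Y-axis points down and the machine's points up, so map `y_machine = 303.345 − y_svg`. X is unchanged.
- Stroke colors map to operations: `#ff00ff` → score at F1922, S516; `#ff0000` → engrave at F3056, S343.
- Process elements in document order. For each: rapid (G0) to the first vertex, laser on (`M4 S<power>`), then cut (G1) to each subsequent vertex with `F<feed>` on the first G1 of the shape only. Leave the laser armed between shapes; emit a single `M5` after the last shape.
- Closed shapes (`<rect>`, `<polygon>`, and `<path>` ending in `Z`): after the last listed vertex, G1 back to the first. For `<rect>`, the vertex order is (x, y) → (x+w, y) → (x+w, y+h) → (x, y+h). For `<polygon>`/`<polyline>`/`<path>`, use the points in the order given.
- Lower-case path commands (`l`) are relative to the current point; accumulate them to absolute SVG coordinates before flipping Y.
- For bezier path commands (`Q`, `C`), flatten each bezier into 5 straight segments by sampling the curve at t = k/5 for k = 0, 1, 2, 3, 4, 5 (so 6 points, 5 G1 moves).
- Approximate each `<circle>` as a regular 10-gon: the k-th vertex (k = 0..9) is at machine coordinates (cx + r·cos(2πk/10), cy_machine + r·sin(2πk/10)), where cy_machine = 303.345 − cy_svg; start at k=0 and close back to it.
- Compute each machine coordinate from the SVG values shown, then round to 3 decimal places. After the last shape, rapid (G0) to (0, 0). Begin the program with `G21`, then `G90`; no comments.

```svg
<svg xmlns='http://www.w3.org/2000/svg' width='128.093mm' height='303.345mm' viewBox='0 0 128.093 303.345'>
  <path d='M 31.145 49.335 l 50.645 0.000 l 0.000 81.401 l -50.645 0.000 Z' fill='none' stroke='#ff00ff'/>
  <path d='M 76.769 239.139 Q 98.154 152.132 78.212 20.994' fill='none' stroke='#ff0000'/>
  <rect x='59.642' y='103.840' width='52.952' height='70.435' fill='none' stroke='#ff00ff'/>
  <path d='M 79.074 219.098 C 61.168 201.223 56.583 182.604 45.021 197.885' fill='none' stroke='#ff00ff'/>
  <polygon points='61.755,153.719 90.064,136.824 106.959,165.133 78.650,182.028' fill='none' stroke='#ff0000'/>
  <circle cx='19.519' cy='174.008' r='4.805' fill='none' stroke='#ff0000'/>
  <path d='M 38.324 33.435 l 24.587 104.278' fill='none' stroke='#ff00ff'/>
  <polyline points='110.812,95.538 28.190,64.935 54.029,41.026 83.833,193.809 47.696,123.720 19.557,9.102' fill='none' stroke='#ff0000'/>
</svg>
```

viewBox `0 0 128.093 303.345` with mm width/height → 1 unit = 1 mm. Flip: y_m = 303.345 − y_svg.

**Shape 1** — `<path>` rectangle, stroke `#ff00ff` → score (S516, F1922). Machine vertices: (31.145,254.010) → (81.790,254.010) → (81.790,172.609) → (31.145,172.609) → (31.145,254.010). Closed: final G1 returns to the first vertex.

**Shape 2** — `<path>` quadratic bezier, stroke `#ff0000` → engrave (S343, F3056). Control points (SVG): P0=(76.769,239.139), P1=(98.154,152.132), P2=(78.212,20.994); sampled at t=k/5. Machine vertices: (76.769,64.206) → (83.670,100.774) → (87.265,140.873) → (87.553,184.502) → (84.536,231.661) → (78.212,282.351). Open path.

**Shape 3** — `<rect>` rectangle, stroke `#ff00ff` → score (S516, F1922). Machine vertices: (59.642,199.505) → (112.594,199.505) → (112.594,129.070) → (59.642,129.070) → (59.642,199.505). Closed: final G1 returns to the first vertex.

**Shape 4** — `<path>` cubic bezier, stroke `#ff00ff` → score (S516, F1922). Control points (SVG): P0=(79.074,219.098), P1=(61.168,201.223), P2=(56.583,182.604), P3=(45.021,197.885); sampled at t=k/5. Machine vertices: (79.074,84.247) → (69.767,94.784) → (62.682,103.837) → (56.846,109.742) → (51.283,110.838) → (45.021,105.460). Open path.

**Shape 5** — `<polygon>` regular polygon, stroke `#ff0000` → engrave (S343, F3056). Machine vertices: (61.755,149.626) → (90.064,166.521) → (106.959,138.212) → (78.650,121.317) → (61.755,149.626). Closed: final G1 returns to the first vertex.

**Shape 6** — `<circle>` circle, stroke `#ff0000` → engrave (S343, F3056). Machine vertices: (24.324,129.337) → (23.406,132.161) → (21.004,133.907) → (18.034,133.907) → (15.632,132.161) → (14.714,129.337) → (15.632,126.513) → (18.034,124.767) → (21.004,124.767) → (23.406,126.513) → (24.324,129.337). Closed: final G1 returns to the first vertex.

**Shape 7** — `<path>` line segment, stroke `#ff00ff` → score (S516, F1922). Machine vertices: (38.324,269.910) → (62.911,165.632). Open path.

**Shape 8** — `<polyline>` open polyline, stroke `#ff0000` → engrave (S343, F3056). Machine vertices: (110.812,207.807) → (28.190,238.410) → (54.029,262.319) → (83.833,109.536) → (47.696,179.625) → (19.557,294.243). Open path.

G21
G90
G0 X31.145 Y254.010
M4 S516
G1 X81.790 Y254.010 F1922
G1 X81.790 Y172.609
G1 X31.145 Y172.609
G1 X31.145 Y254.010
G0 X76.769 Y64.206
M4 S343
G1 X83.670 Y100.774 F3056
G1 X87.265 Y140.873
G1 X87.553 Y184.502
G1 X84.536 Y231.661
G1 X78.212 Y282.351
G0 X59.642 Y199.505
M4 S516
G1 X112.594 Y199.505 F1922
G1 X112.594 Y129.070
G1 X59.642 Y129.070
G1 X59.642 Y199.505
G0 X79.074 Y84.247
M4 S516
G1 X69.767 Y94.784 F1922
G1 X62.682 Y103.837
G1 X56.846 Y109.742
G1 X51.283 Y110.838
G1 X45.021 Y105.460
G0 X61.755 Y149.626
M4 S343
G1 X90.064 Y166.521 F3056
G1 X106.959 Y138.212
G1 X78.650 Y121.317
G1 X61.755 Y149.626
G0 X24.324 Y129.337
M4 S343
G1 X23.406 Y132.161 F3056
G1 X21.004 Y133.907
G1 X18.034 Y133.907
G1 X15.632 Y132.161
G1 X14.714 Y129.337
G1 X15.632 Y126.513
G1 X18.034 Y124.767
G1 X21.004 Y124.767
G1 X23.406 Y126.513
G1 X24.324 Y129.337
G0 X38.324 Y269.910
M4 S516
G1 X62.911 Y165.632 F1922
G0 X110.812 Y207.807
M4 S343
G1 X28.190 Y238.410 F3056
G1 X54.029 Y262.319
G1 X83.833 Y109.536
G1 X47.696 Y179.625
G1 X19.557 Y294.243
M5
G0 X0.000 Y0.000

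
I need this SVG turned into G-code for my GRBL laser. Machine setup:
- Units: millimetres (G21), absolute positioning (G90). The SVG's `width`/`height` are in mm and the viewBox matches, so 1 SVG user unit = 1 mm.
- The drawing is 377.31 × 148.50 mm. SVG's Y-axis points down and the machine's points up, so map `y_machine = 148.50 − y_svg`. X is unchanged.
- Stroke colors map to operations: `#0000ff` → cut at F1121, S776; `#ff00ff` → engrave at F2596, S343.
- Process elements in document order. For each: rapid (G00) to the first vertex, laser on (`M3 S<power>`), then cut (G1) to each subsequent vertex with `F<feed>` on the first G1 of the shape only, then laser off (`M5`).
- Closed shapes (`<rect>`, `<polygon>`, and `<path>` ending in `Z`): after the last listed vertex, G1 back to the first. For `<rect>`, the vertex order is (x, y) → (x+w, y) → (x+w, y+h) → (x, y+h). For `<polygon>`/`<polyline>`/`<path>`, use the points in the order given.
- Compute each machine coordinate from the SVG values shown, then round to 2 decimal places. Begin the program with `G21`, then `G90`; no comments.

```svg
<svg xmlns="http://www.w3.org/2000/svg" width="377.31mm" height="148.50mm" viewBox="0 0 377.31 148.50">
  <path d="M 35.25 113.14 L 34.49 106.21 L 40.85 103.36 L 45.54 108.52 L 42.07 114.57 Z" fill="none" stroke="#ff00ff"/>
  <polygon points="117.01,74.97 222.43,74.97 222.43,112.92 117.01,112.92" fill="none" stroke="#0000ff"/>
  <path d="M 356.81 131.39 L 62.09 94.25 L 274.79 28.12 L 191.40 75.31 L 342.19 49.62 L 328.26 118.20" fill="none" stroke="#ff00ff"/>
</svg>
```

G21
G90
G00 X35.25 Y35.36
M3 S343
G1 X34.49 Y42.29 F2596
G1 X40.85 Y45.14
G1 X45.54 Y39.98
G1 X42.07 Y33.93
G1 X35.25 Y35.36
M5
G00 X117.01 Y73.53
M3 S776
G1 X222.43 Y73.53 F1121
G1 X222.43 Y35.58
G1 X117.01 Y35.58
G1 X117.01 Y73.53
M5
G00 X356.81 Y17.11
M3 S343
G1 X62.09 Y54.25 F2596
G1 X274.79 Y120.38
G1 X191.40 Y73.19
G1 X342.19 Y98.88
G1 X328.26 Y30.30
M5

viewBox `0 0 377.31 148.50` with mm width/height → 1 unit = 1 mm. Flip: y_m = 148.50 − y_svg.

**Shape 1** — `<path>` regular polygon, stroke `#ff00ff` → engrave (S343, F2596). Machine vertices: (35.25,35.36) → (34.49,42.29) → (40.85,45.14) → (45.54,39.98) → (42.07,33.93) → (35.25,35.36). Closed: final G1 returns to the first vertex.

**Shape 2** — `<polygon>` rectangle, stroke `#0000ff` → cut (S776, F1121). Machine vertices: (117.01,73.53) → (222.43,73.53) → (222.43,35.58) → (117.01,35.58) → (117.01,73.53). Closed: final G1 returns to the first vertex.

**Shape 3** — `<path>` open polyline, stroke `#ff00ff` → engrave (S343, F2596). Machine vertices: (356.81,17.11) → (62.09,54.25) → (274.79,120.38) → (191.40,73.19) → (342.19,98.88) → (328.26,30.30). Open path.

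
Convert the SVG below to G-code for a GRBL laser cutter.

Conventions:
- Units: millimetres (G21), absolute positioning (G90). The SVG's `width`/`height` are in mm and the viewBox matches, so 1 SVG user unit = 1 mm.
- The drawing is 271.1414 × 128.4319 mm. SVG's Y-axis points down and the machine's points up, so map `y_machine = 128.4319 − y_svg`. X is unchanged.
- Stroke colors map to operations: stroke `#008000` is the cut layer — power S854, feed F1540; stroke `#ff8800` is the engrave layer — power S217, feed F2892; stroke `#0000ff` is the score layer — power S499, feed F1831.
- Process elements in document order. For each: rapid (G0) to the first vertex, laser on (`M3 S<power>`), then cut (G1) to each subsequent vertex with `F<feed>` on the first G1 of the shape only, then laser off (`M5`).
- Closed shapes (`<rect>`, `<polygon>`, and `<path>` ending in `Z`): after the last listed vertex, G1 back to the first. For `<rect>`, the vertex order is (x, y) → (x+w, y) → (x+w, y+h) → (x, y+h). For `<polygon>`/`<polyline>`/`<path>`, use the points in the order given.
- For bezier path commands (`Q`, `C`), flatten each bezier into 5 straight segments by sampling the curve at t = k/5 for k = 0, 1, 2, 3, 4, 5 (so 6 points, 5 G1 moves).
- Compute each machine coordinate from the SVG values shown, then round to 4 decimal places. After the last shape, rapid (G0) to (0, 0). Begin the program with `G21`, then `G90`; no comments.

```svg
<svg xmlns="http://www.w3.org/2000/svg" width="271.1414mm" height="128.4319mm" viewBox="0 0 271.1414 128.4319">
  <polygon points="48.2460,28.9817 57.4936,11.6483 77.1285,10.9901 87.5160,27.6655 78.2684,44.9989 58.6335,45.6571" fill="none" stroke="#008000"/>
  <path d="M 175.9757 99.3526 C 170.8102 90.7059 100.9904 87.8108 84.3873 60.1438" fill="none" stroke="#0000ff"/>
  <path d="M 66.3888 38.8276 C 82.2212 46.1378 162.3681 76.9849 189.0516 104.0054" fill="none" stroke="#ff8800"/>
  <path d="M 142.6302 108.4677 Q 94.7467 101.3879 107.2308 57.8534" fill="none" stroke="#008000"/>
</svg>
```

1 u = 1 mm; y_m = 128.4319 − y.

[1] `<polygon>` regular polygon, #008000→cut S854 F1540: (48.2460,99.4502) → (57.4936,116.7836) → (77.1285,117.4418) → (87.5160,100.7664) → (78.2684,83.4330) → (58.6335,82.7748) → (48.2460,99.4502) (closed)

[2] `<path>` cubic bezier, #0000ff→score S499 F1831: (175.9757,29.0793) → (166.0609,33.8213) → (146.2868,38.6481) → (122.3113,45.0247) → (99.7922,54.4163) → (84.3873,68.2881)

[3] `<path>` cubic bezier, #ff8800→engrave S217 F2892: (66.3888,89.6043) → (82.6638,82.6127) → (108.7209,71.2856) → (138.9068,56.9366) → (167.5681,40.8791) → (189.0516,24.4265)

[4] `<path>` quadratic bezier, #008000→cut S854 F1540: (142.6302,19.9642) → (125.8915,24.2543) → (113.9822,31.4608) → (106.9023,41.5837) → (104.6519,54.6229) → (107.2308,70.5785)

G21
G90
G0 X48.2460 Y99.4502
M3 S854
G1 X57.4936 Y116.7836 F1540
G1 X77.1285 Y117.4418
G1 X87.5160 Y100.7664
G1 X78.2684 Y83.4330
G1 X58.6335 Y82.7748
G1 X48.2460 Y99.4502
M5
G0 X175.9757 Y29.0793
M3 S499
G1 X166.0609 Y33.8213 F1831
G1 X146.2868 Y38.6481
G1 X122.3113 Y45.0247
G1 X99.7922 Y54.4163
G1 X84.3873 Y68.2881
M5
G0 X66.3888 Y89.6043
M3 S217
G1 X82.6638 Y82.6127 F2892
G1 X108.7209 Y71.2856
G1 X138.9068 Y56.9366
G1 X167.5681 Y40.8791
G1 X189.0516 Y24.4265
M5
G0 X142.6302 Y19.9642
M3 S854
G1 X125.8915 Y24.2543 F1540
G1 X113.9822 Y31.4608
G1 X106.9023 Y41.5837
G1 X104.6519 Y54.6229
G1 X107.2308 Y70.5785
M5
G0 X0.0000 Y0.0000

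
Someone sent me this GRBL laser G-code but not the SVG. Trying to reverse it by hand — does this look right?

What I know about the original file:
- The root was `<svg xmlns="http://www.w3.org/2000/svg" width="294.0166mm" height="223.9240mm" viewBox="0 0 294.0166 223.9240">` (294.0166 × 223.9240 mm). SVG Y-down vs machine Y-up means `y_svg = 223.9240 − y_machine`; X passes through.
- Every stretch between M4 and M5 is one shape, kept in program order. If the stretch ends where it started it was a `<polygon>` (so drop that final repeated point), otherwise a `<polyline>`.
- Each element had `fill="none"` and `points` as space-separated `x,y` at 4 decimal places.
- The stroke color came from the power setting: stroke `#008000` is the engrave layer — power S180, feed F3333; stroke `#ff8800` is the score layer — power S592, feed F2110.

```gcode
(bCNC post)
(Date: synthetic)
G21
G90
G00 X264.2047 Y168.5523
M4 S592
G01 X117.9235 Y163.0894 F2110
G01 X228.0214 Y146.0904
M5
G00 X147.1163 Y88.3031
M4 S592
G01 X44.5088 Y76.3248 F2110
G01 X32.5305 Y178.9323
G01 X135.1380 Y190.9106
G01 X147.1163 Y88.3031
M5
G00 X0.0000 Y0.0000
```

Machine Y-up, SVG Y-down with viewBox height 223.9240, so y_svg = 223.9240 − y_machine; X carries over. Every run uses S592, so all elements get stroke `#ff8800` (score).

Run 1: The run is open, so emit a `<polyline>` with points (Y-flipped): 264.2047,55.3717 117.9235,60.8346 228.0214,77.8336.

Run 2: The run returns to its start, so emit a `<polygon>` with points (Y-flipped): 147.1163,135.6209 44.5088,147.5992 32.5305,44.9917 135.1380,33.0134.

<svg xmlns="http://www.w3.org/2000/svg" width="294.0166mm" height="223.9240mm" viewBox="0 0 294.0166 223.9240">
  <polyline points="264.2047,55.3717 117.9235,60.8346 228.0214,77.8336" fill="none" stroke="#ff8800"/>
  <polygon points="147.1163,135.6209 44.5088,147.5992 32.5305,44.9917 135.1380,33.0134" fill="none" stroke="#ff8800"/>
</svg>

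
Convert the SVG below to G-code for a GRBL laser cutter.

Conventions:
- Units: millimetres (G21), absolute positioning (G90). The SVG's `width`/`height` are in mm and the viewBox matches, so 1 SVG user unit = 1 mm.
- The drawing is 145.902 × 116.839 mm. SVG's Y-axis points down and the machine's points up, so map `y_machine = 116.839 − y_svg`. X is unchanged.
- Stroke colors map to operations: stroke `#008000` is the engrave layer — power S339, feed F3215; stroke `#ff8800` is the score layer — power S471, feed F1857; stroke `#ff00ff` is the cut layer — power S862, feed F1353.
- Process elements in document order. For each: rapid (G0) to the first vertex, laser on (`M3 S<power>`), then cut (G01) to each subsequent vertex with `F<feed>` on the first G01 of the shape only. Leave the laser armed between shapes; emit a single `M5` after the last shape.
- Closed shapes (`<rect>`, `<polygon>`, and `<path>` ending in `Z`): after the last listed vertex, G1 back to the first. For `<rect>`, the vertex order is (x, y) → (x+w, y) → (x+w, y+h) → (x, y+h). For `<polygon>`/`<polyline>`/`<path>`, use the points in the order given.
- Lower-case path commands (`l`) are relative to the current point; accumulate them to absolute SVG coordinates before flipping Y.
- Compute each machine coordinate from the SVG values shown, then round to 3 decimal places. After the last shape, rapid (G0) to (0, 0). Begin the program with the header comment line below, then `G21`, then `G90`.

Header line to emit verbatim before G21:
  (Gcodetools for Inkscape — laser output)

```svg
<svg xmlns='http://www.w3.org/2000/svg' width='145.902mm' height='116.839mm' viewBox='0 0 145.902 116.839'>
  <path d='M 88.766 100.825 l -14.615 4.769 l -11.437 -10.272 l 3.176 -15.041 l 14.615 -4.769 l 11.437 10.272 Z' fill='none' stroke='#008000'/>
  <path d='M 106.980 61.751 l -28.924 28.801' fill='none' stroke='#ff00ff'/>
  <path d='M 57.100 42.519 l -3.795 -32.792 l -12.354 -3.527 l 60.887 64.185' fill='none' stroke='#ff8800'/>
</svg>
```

viewBox `0 0 145.902 116.839` with mm width/height → 1 unit = 1 mm. Flip: y_m = 116.839 − y_svg.

**Shape 1** — `<path>` regular polygon, stroke `#008000` → engrave (S339, F3215). Machine vertices: (88.766,16.014) → (74.151,11.245) → (62.714,21.517) → (65.890,36.558) → (80.505,41.327) → (91.942,31.055) → (88.766,16.014). Closed: final G1 returns to the first vertex.

**Shape 2** — `<path>` line segment, stroke `#ff00ff` → cut (S862, F1353). Machine vertices: (106.980,55.088) → (78.056,26.287). Open path.

**Shape 3** — `<path>` open polyline, stroke `#ff8800` → score (S471, F1857). Machine vertices: (57.100,74.320) → (53.305,107.112) → (40.951,110.639) → (101.838,46.454). Open path.

(Gcodetools for Inkscape — laser output)
G21
G90
G0 X88.766 Y16.014
M3 S339
G01 X74.151 Y11.245 F3215
G01 X62.714 Y21.517
G01 X65.890 Y36.558
G01 X80.505 Y41.327
G01 X91.942 Y31.055
G01 X88.766 Y16.014
G0 X106.980 Y55.088
M3 S862
G01 X78.056 Y26.287 F1353
G0 X57.100 Y74.320
M3 S471
G01 X53.305 Y107.112 F1857
G01 X40.951 Y110.639
G01 X101.838 Y46.454
M5
G0 X0.000 Y0.000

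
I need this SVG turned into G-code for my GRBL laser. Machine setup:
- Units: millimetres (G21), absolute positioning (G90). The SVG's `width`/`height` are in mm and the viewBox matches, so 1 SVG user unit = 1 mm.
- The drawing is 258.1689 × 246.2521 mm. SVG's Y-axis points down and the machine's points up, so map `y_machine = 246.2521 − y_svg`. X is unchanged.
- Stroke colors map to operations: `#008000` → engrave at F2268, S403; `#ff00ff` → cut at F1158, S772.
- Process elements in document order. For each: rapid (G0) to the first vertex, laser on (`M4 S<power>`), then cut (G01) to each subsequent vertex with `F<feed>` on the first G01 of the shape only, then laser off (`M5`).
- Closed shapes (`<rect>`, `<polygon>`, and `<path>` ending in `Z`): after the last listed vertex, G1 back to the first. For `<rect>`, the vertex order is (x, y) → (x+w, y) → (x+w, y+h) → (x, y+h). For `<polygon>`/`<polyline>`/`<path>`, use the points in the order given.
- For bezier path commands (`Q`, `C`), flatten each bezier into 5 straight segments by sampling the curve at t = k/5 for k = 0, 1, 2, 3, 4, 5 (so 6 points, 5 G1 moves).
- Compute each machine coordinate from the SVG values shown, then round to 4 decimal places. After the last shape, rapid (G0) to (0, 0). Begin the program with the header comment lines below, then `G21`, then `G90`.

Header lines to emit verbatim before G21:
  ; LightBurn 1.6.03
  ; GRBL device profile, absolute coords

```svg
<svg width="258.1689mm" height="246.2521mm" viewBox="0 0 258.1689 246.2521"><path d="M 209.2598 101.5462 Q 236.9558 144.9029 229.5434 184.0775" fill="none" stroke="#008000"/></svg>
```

; LightBurn 1.6.03
; GRBL device profile, absolute coords
G21
G90
G0 X209.2598 Y144.7059
M4 S403
G01 X218.9339 Y127.5305 F2268
G01 X225.7993 Y110.6897
G01 X229.8560 Y94.1834
G01 X231.1040 Y78.0117
G01 X229.5434 Y62.1746
M5
G0 X0.0000 Y0.0000

1 u = 1 mm; y_m = 246.2521 − y.

[1] `<path>` quadratic bezier, #008000→engrave S403 F2268: (209.2598,144.7059) → (218.9339,127.5305) → (225.7993,110.6897) → (229.8560,94.1834) → (231.1040,78.0117) → (229.5434,62.1746)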